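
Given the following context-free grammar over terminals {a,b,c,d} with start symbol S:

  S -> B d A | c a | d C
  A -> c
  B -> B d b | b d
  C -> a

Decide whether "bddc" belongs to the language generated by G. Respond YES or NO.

CNF form of G:
  S -> B X5 | T0 C | T2 T3
  A -> c
  B -> B X4 | T1 T0
  C -> a
  T0 -> d
  T1 -> b
  T2 -> c
  T3 -> a
  X4 -> T0 T1
  X5 -> T0 A

Fill CYK table bottom-up:
  [0..0]={T1}  "b"  orig:{}
  [1..1]={T0}  "d"  orig:{}
  [2..2]={T0}  "d"  orig:{}
  [3..3]={A,T2}  "c"  orig:{A}
  [0..1]={B}  "bd"
  [1..2]=∅  "dd"
  [2..3]={X5}  "dc"  orig:{}
  [0..2]=∅  "bdd"
  [1..3]=∅  "ddc"
  [0..3]={S}  "bddc"

S ∈ T[0,3] ⇒ YES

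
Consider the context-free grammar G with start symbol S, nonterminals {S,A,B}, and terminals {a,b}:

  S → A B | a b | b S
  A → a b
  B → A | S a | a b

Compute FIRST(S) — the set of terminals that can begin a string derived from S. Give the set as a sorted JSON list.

FIRST iteration:
[1]
  A via A→a b: +{a}
  B via B→A: +{a}
  S via S→A B: +{a}
  S via S→b S: +{b}
  S: {a,b}  A: {a}  B: {a}
[2]
  B via B→S a: +{b}
  S: {a,b}  A: {a}  B: {a,b}
[3] — fixpoint
  S: {a,b}  A: {a}  B: {a,b}

FIRST(S) = ["a", "b"]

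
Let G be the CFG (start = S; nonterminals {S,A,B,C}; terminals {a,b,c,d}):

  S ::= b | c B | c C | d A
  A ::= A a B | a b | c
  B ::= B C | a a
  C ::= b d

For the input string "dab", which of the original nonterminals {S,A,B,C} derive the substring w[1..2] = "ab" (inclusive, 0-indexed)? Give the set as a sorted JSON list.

CNF form of G:
  S -> T2 A | T3 B | T3 C | b
  A -> A X4 | T0 T1 | c
  B -> B C | T0 T0
  C -> T1 T2
  T0 -> a
  T1 -> b
  T2 -> d
  T3 -> c
  X4 -> T0 B

CYK table (by increasing span), restricted to cells inside w[1..2]:
  cell(1,1) a: {T0}  orig:{}
  cell(2,2) b: {S,T1}  orig:{S}
  cell(1,2) ab: {A}

Original NTs in T[1,2] deriving "ab": ["A"]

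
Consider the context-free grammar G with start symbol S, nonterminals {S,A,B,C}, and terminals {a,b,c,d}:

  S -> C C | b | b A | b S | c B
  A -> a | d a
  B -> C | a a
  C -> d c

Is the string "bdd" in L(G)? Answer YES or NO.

Convert to CNF:
  S -> C C | T2 B | T3 A | T3 S | b
  A -> T0 T1 | a
  B -> T0 T2 | T1 T1
  C -> T0 T2
  T0 -> d
  T1 -> a
  T2 -> c
  T3 -> b

Fill CYK table bottom-up:
  T[0,0] 'b' = {S,T3}  orig:{S}
  T[1,1] 'd' = {T0}  orig:{}
  T[2,2] 'd' = {T0}  orig:{}
  T[0,1] 'bd' = ∅
  T[1,2] 'dd' = ∅
  T[0,2] 'bdd' = ∅

S ∉ T[0,2] ⇒ NO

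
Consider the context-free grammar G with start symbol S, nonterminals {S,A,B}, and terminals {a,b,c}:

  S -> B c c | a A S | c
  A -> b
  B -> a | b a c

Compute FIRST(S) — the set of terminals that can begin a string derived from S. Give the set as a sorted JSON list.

FIRST sets, iterate to fixpoint:
pass 1:
  A via A→b: +{b}
  B via B→a: +{a}
  B via B→b a c: +{b}
  S via S→B c c: +{a,b}
  S via S→c: +{c}
  FIRST[S]={a,b,c}  FIRST[A]={b}  FIRST[B]={a,b}
pass 2: (no change)
  FIRST[S]={a,b,c}  FIRST[A]={b}  FIRST[B]={a,b}

FIRST(S) = ["a", "b", "c"]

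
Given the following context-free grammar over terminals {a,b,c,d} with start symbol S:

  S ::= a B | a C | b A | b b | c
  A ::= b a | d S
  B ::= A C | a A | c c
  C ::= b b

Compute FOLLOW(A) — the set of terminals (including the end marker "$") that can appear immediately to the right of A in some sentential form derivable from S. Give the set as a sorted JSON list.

FIRST sets, iterate to fixpoint:
pass 1:
  A via A→b a: +{b}
  A via A→d S: +{d}
  B via B→A C: +{b,d}
  B via B→a A: +{a}
  B via B→c c: +{c}
  C via C→b b: +{b}
  S via S→a B: +{a}
  S via S→b A: +{b}
  S via S→c: +{c}
  FIRST(S)={a,b,c}  FIRST(A)={b,d}  FIRST(B)={a,b,c,d}  FIRST(C)={b}
pass 2: done
  FIRST(S)={a,b,c}  FIRST(A)={b,d}  FIRST(B)={a,b,c,d}  FIRST(C)={b}

Compute FOLLOW by fixpoint:
initialize: $ ∈ FOLLOW(S)
iter 1:
  B→A C: FOLLOW(A) ⊇ FIRST(C) = {b}; new: +{b}
  S→a B: FOLLOW(B) ⊇ FOLLOW(S) ⊇ {$}; new: +{$}
  S→a C: FOLLOW(C) ⊇ FOLLOW(S) ⊇ {$}; new: +{$}
  S→b A: FOLLOW(A) ⊇ FOLLOW(S) ⊇ {$}; new: +{$}
  S: {$}  A: {$,b}  B: {$}  C: {$}
iter 2:
  A→d S: FOLLOW(S) ⊇ FOLLOW(A) ⊇ {$,b}; new: +{b}
  S→a B: FOLLOW(B) ⊇ FOLLOW(S) ⊇ {$,b}; new: +{b}
  S→a C: FOLLOW(C) ⊇ FOLLOW(S) ⊇ {$,b}; new: +{b}
  S: {$,b}  A: {$,b}  B: {$,b}  C: {$,b}
iter 3: (no change)
  S: {$,b}  A: {$,b}  B: {$,b}  C: {$,b}

FOLLOW(A) = ["$", "b"]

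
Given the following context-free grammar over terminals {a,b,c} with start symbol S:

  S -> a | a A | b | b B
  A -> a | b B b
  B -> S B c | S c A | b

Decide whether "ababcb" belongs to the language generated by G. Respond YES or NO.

CNF form of G:
  S -> T0 B | T2 A | a | b
  A -> T0 X3 | a
  B -> S X4 | S X5 | b
  T0 -> b
  T1 -> c
  T2 -> a
  X3 -> B T0
  X4 -> B T1
  X5 -> T1 A

Fill CYK table bottom-up:
  [0..0]={A,S,T2}  "a"  orig:{A,S}
  [1..1]={B,S,T0}  "b"  orig:{B,S}
  [2..2]={A,S,T2}  "a"  orig:{A,S}
  [3..3]={B,S,T0}  "b"  orig:{B,S}
  [4..4]={T1}  "c"  orig:{}
  [5..5]={B,S,T0}  "b"  orig:{B,S}
  [0..1]=∅  "ab"
  [1..2]=∅  "ba"
  [2..3]=∅  "ab"
  [3..4]={X4}  "bc"  orig:{}
  [4..5]=∅  "cb"
  [0..2]=∅  "aba"
  [1..3]=∅  "bab"
  [2..4]={B}  "abc"
  [3..5]=∅  "bcb"
  [0..3]=∅  "abab"
  [1..4]={S}  "babc"
  [2..5]={X3}  "abcb"  orig:{}
  [0..4]=∅  "ababc"
  [1..5]={A}  "babcb"
  [0..5]={S}  "ababcb"

S ∈ T[0,5] ⇒ YES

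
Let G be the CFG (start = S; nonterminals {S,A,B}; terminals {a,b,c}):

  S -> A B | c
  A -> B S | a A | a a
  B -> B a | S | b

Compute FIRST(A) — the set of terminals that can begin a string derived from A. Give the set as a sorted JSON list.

FIRST sets, iterate to fixpoint:
[1]
  A via A→a A: +{a}
  B via B→b: +{b}
  S via S→A B: +{a}
  S via S→c: +{c}
  FIRST[S]={a,c}  FIRST[A]={a}  FIRST[B]={b}
[2]
  A via A→B S: +{b}
  B via B→S: +{a,c}
  S via S→A B: +{b}
  FIRST[S]={a,b,c}  FIRST[A]={a,b}  FIRST[B]={a,b,c}
[3]
  A via A→B S: +{c}
  FIRST[S]={a,b,c}  FIRST[A]={a,b,c}  FIRST[B]={a,b,c}
[4] (no change)
  FIRST[S]={a,b,c}  FIRST[A]={a,b,c}  FIRST[B]={a,b,c}

FIRST(A) = ["a", "b", "c"]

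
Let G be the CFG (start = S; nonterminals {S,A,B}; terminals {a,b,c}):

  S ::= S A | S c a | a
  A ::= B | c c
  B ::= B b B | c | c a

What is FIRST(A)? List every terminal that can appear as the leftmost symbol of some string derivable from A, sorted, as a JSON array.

FIRST sets, iterate to fixpoint:
iter 1:
  A via A→c c: +{c}
  B via B→c: +{c}
  S via S→a: +{a}
  FIRST(S)={a}  FIRST(A)={c}  FIRST(B)={c}
iter 2: (stable)
  FIRST(S)={a}  FIRST(A)={c}  FIRST(B)={c}

FIRST(A) = ["c"]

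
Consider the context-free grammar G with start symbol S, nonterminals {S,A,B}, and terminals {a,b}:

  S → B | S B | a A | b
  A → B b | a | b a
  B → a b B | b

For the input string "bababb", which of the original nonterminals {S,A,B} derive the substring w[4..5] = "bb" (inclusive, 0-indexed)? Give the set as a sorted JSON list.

CNF form of G:
  S -> S B | T1 A | T1 X3 | b
  A -> B T0 | T0 T1 | a
  B -> T1 X2 | b
  T0 -> b
  T1 -> a
  X2 -> T0 B
  X3 -> T0 B

CYK fill (cells [i..j] with 4 ≤ i ≤ j ≤ 5 only):
  cell(4,4) b: {B,S,T0}  orig:{B,S}
  cell(5,5) b: {B,S,T0}  orig:{B,S}
  cell(4,5) bb: {A,S,X2,X3}  orig:{A,S}

Original NTs in T[4,5] deriving "bb": ["A", "S"]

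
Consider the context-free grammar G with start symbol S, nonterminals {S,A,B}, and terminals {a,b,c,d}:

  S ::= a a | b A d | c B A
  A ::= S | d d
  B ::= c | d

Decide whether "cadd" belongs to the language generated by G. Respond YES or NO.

Convert to CNF:
  S -> T0 T0 | T1 X6 | T3 X7
  A -> T0 T0 | T1 X4 | T2 T2 | T3 X5
  B -> c | d
  T0 -> a
  T1 -> b
  T2 -> d
  T3 -> c
  X4 -> A T2
  X5 -> B A
  X6 -> A T2
  X7 -> B A

CYK fill:
  T[0,0] 'c' = {B,T3}  orig:{B}
  T[1,1] 'a' = {T0}  orig:{}
  T[2,2] 'd' = {B,T2}  orig:{B}
  T[3,3] 'd' = {B,T2}  orig:{B}
  T[0,1] 'ca' = ∅
  T[1,2] 'ad' = ∅
  T[2,3] 'dd' = {A}
  T[0,2] 'cad' = ∅
  T[1,3] 'add' = ∅
  T[0,3] 'cadd' = ∅

S ∉ T[0,3] ⇒ NO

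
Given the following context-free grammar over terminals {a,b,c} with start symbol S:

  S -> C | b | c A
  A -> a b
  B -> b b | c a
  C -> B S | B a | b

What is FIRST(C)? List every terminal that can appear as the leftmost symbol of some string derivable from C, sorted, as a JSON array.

FIRST sets, iterate to fixpoint:
pass 1:
  A via A→a b: +{a}
  B via B→b b: +{b}
  B via B→c a: +{c}
  C via C→B S: +{b,c}
  S via S→C: +{b,c}
  FIRST[S]={b,c}  FIRST[A]={a}  FIRST[B]={b,c}  FIRST[C]={b,c}
pass 2: — fixpoint
  FIRST[S]={b,c}  FIRST[A]={a}  FIRST[B]={b,c}  FIRST[C]={b,c}

FIRST(C) = ["b", "c"]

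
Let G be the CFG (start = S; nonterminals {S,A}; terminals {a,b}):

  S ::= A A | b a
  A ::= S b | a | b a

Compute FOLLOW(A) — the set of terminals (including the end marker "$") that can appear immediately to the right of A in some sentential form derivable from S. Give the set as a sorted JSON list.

Compute FIRST by fixpoint:
pass 1:
  A via A→a: +{a}
  A via A→b a: +{b}
  S via S→A A: +{a,b}
  FIRST(S)={a,b}  FIRST(A)={a,b}
pass 2: — fixpoint
  FIRST(S)={a,b}  FIRST(A)={a,b}

Compute FOLLOW by fixpoint:
seed FOLLOW(S) with $
iter 1:
  A→S b: FOLLOW(S) ⊇ FIRST(b) = {b}; new: +{b}
  S→A A: FOLLOW(A) ⊇ FIRST(A) = {a,b}; new: +{a,b}
  S→A A: FOLLOW(A) ⊇ FOLLOW(S) ⊇ {$,b}; new: +{$}
  FOLLOW(S)={$,b}  FOLLOW(A)={$,a,b}
iter 2: done
  FOLLOW(S)={$,b}  FOLLOW(A)={$,a,b}

FOLLOW(A) = ["$", "a", "b"]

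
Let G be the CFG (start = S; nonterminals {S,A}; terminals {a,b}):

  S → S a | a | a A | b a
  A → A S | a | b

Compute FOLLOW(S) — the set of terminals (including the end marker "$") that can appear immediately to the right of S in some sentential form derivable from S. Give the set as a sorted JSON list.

FIRST iteration:
[1]
  A via A→a: +{a}
  A via A→b: +{b}
  S via S→a: +{a}
  S via S→b a: +{b}
  FIRST[S]={a,b}  FIRST[A]={a,b}
[2] (no change)
  FIRST[S]={a,b}  FIRST[A]={a,b}

FOLLOW iteration:
initialize: $ ∈ FOLLOW(S)
iter 1:
  A→A S: FOLLOW(A) ⊇ FIRST(S) = {a,b}; new: +{a,b}
  A→A S: FOLLOW(S) ⊇ FOLLOW(A) ⊇ {a,b}; new: +{a,b}
  S→a A: FOLLOW(A) ⊇ FOLLOW(S) ⊇ {$,a,b}; new: +{$}
  FOLLOW(S)={$,a,b}  FOLLOW(A)={$,a,b}
iter 2: (no change)
  FOLLOW(S)={$,a,b}  FOLLOW(A)={$,a,b}

FOLLOW(S) = ["$", "a", "b"]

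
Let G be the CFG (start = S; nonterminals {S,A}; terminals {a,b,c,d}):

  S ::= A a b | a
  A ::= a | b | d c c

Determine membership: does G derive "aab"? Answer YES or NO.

Convert to CNF:
  S -> A X5 | a
  A -> T0 X4 | a | b
  T0 -> d
  T1 -> c
  T2 -> a
  T3 -> b
  X4 -> T1 T1
  X5 -> T2 T3

CYK table (by increasing span):
  cell(0,0) a: {A,S,T2}  orig:{A,S}
  cell(1,1) a: {A,S,T2}  orig:{A,S}
  cell(2,2) b: {A,T3}  orig:{A}
  cell(0,1) aa: ∅
  cell(1,2) ab: {X5}  orig:{}
  cell(0,2) aab: {S}

S ∈ T[0,2] ⇒ YES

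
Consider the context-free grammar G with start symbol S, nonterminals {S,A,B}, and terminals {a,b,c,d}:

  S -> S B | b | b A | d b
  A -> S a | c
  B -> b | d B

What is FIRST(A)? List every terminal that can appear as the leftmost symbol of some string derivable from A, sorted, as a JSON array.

Compute FIRST by fixpoint:
iter 1:
  A via A→c: +{c}
  B via B→b: +{b}
  B via B→d B: +{d}
  S via S→b: +{b}
  S via S→d b: +{d}
  FIRST[S]={b,d}  FIRST[A]={c}  FIRST[B]={b,d}
iter 2:
  A via A→S a: +{b,d}
  FIRST[S]={b,d}  FIRST[A]={b,c,d}  FIRST[B]={b,d}
iter 3: done
  FIRST[S]={b,d}  FIRST[A]={b,c,d}  FIRST[B]={b,d}

FIRST(A) = ["b", "c", "d"]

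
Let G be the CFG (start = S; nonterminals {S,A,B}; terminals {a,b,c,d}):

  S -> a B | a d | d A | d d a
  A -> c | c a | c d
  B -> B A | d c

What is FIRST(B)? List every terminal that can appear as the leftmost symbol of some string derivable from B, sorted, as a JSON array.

FIRST sets, iterate to fixpoint:
[1]
  A via A→c: +{c}
  B via B→d c: +{d}
  S via S→a B: +{a}
  S via S→d A: +{d}
  FIRST(S)={a,d}  FIRST(A)={c}  FIRST(B)={d}
[2] — fixpoint
  FIRST(S)={a,d}  FIRST(A)={c}  FIRST(B)={d}

FIRST(B) = ["d"]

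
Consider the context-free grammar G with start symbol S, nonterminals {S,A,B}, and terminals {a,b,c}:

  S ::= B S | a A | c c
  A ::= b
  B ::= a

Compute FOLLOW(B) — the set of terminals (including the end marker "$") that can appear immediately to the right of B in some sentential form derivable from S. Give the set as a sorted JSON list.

FIRST sets, iterate to fixpoint:
round 1:
  A via A→b: +{b}
  B via B→a: +{a}
  S via S→B S: +{a}
  S via S→c c: +{c}
  FIRST(S)={a,c}  FIRST(A)={b}  FIRST(B)={a}
round 2: (stable)
  FIRST(S)={a,c}  FIRST(A)={b}  FIRST(B)={a}

FOLLOW iteration:
FOLLOW(S) := {$}
pass 1:
  S→B S: FOLLOW(B) ⊇ FIRST(S) = {a,c}; new: +{a,c}
  S→a A: FOLLOW(A) ⊇ FOLLOW(S) ⊇ {$}; new: +{$}
  FOLLOW(S)={$}  FOLLOW(A)={$}  FOLLOW(B)={a,c}
pass 2: (no change)
  FOLLOW(S)={$}  FOLLOW(A)={$}  FOLLOW(B)={a,c}

FOLLOW(B) = ["a", "c"]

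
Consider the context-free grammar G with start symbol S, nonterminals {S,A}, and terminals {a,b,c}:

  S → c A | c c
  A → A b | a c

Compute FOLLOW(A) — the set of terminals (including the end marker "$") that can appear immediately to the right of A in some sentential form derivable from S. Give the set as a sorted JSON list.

FIRST iteration:
[1]
  A via A→a c: +{a}
  S via S→c A: +{c}
  FIRST(S)={c}  FIRST(A)={a}
[2] — fixpoint
  FIRST(S)={c}  FIRST(A)={a}

Compute FOLLOW by fixpoint:
FOLLOW(S) := {$}
pass 1:
  A→A b: FOLLOW(A) ⊇ FIRST(b) = {b}; new: +{b}
  S→c A: FOLLOW(A) ⊇ FOLLOW(S) ⊇ {$}; new: +{$}
  S: {$}  A: {$,b}
pass 2: (no change)
  S: {$}  A: {$,b}

FOLLOW(A) = ["$", "b"]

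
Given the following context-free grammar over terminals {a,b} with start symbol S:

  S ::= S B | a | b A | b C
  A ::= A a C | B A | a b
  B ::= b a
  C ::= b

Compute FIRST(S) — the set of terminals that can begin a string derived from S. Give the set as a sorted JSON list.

FIRST sets, iterate to fixpoint:
[1]
  A via A→a b: +{a}
  B via B→b a: +{b}
  C via C→b: +{b}
  S via S→a: +{a}
  S via S→b A: +{b}
  FIRST(S)={a,b}  FIRST(A)={a}  FIRST(B)={b}  FIRST(C)={b}
[2]
  A via A→B A: +{b}
  FIRST(S)={a,b}  FIRST(A)={a,b}  FIRST(B)={b}  FIRST(C)={b}
[3] — fixpoint
  FIRST(S)={a,b}  FIRST(A)={a,b}  FIRST(B)={b}  FIRST(C)={b}

FIRST(S) = ["a", "b"]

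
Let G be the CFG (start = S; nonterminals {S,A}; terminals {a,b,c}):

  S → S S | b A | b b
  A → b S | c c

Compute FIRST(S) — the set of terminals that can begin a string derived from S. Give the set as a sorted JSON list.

FIRST sets, iterate to fixpoint:
[1]
  A via A→b S: +{b}
  A via A→c c: +{c}
  S via S→b A: +{b}
  S: {b}  A: {b,c}
[2] — fixpoint
  S: {b}  A: {b,c}

FIRST(S) = ["b"]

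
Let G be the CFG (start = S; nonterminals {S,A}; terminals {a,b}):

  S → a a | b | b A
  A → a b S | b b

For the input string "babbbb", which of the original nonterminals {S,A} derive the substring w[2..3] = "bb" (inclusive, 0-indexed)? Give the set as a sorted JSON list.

Convert to CNF:
  S -> T0 T0 | T1 A | b
  A -> T0 X2 | T1 T1
  T0 -> a
  T1 -> b
  X2 -> T1 S

CYK fill — only the sub-triangle for w[2..3]:
  T[2,2] 'b' = {S,T1}  orig:{S}
  T[3,3] 'b' = {S,T1}  orig:{S}
  T[2,3] 'bb' = {A,X2}  orig:{A}

Original NTs in T[2,3] deriving "bb": ["A"]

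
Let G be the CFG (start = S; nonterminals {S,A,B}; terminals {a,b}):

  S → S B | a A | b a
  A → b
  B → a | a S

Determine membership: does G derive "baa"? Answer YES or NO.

CNF form of G:
  S -> S B | T0 A | T1 T0
  A -> b
  B -> T0 S | a
  T0 -> a
  T1 -> b

CYK table (by increasing span):
  T[0,0] 'b' = {A,T1}  orig:{A}
  T[1,1] 'a' = {B,T0}  orig:{B}
  T[2,2] 'a' = {B,T0}  orig:{B}
  T[0,1] 'ba' = {S}
  T[1,2] 'aa' = ∅
  T[0,2] 'baa' = {S}

S ∈ T[0,2] ⇒ YES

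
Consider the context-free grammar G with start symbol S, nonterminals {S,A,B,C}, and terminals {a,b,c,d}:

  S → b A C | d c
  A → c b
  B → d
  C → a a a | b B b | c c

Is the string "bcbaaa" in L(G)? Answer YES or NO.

Convert to CNF:
  S -> T1 X6 | T3 T0
  A -> T0 T1
  B -> d
  C -> T0 T0 | T1 X5 | T2 X4
  T0 -> c
  T1 -> b
  T2 -> a
  T3 -> d
  X4 -> T2 T2
  X5 -> B T1
  X6 -> A C

CYK fill:
  cell(0,0) b: {T1}  orig:{}
  cell(1,1) c: {T0}  orig:{}
  cell(2,2) b: {T1}  orig:{}
  cell(3,3) a: {T2}  orig:{}
  cell(4,4) a: {T2}  orig:{}
  cell(5,5) a: {T2}  orig:{}
  cell(0,1) bc: ∅
  cell(1,2) cb: {A}
  cell(2,3) ba: ∅
  cell(3,4) aa: {X4}  orig:{}
  cell(4,5) aa: {X4}  orig:{}
  cell(0,2) bcb: ∅
  cell(1,3) cba: ∅
  cell(2,4) baa: ∅
  cell(3,5) aaa: {C}
  cell(0,3) bcba: ∅
  cell(1,4) cbaa: ∅
  cell(2,5) baaa: ∅
  cell(0,4) bcbaa: ∅
  cell(1,5) cbaaa: {X6}  orig:{}
  cell(0,5) bcbaaa: {S}

S ∈ T[0,5] ⇒ YES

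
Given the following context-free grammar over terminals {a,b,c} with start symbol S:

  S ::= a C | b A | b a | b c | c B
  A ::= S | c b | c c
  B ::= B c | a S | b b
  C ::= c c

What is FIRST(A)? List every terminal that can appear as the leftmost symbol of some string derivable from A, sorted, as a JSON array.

FIRST sets, iterate to fixpoint:
pass 1:
  A via A→c b: +{c}
  B via B→a S: +{a}
  B via B→b b: +{b}
  C via C→c c: +{c}
  S via S→a C: +{a}
  S via S→b A: +{b}
  S via S→c B: +{c}
  FIRST(S)={a,b,c}  FIRST(A)={c}  FIRST(B)={a,b}  FIRST(C)={c}
pass 2:
  A via A→S: +{a,b}
  FIRST(S)={a,b,c}  FIRST(A)={a,b,c}  FIRST(B)={a,b}  FIRST(C)={c}
pass 3: done
  FIRST(S)={a,b,c}  FIRST(A)={a,b,c}  FIRST(B)={a,b}  FIRST(C)={c}

FIRST(A) = ["a", "b", "c"]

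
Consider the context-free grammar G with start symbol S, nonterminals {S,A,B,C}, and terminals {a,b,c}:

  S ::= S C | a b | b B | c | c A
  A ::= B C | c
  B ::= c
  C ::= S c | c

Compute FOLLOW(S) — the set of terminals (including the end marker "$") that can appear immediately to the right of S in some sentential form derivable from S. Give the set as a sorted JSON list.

FIRST iteration:
pass 1:
  A via A→c: +{c}
  B via B→c: +{c}
  C via C→c: +{c}
  S via S→a b: +{a}
  S via S→b B: +{b}
  S via S→c: +{c}
  S: {a,b,c}  A: {c}  B: {c}  C: {c}
pass 2:
  C via C→S c: +{a,b}
  S: {a,b,c}  A: {c}  B: {c}  C: {a,b,c}
pass 3: (stable)
  S: {a,b,c}  A: {c}  B: {c}  C: {a,b,c}

Compute FOLLOW by fixpoint:
initialize: $ ∈ FOLLOW(S)
iter 1:
  A→B C: FOLLOW(B) ⊇ FIRST(C) = {a,b,c}; new: +{a,b,c}
  C→S c: FOLLOW(S) ⊇ FIRST(c) = {c}; new: +{c}
  S→S C: FOLLOW(S) ⊇ FIRST(C) = {a,b,c}; new: +{a,b}
  S→S C: FOLLOW(C) ⊇ FOLLOW(S) ⊇ {$,a,b,c}; new: +{$,a,b,c}
  S→b B: FOLLOW(B) ⊇ FOLLOW(S) ⊇ {$,a,b,c}; new: +{$}
  S→c A: FOLLOW(A) ⊇ FOLLOW(S) ⊇ {$,a,b,c}; new: +{$,a,b,c}
  S: {$,a,b,c}  A: {$,a,b,c}  B: {$,a,b,c}  C: {$,a,b,c}
iter 2: (no change)
  S: {$,a,b,c}  A: {$,a,b,c}  B: {$,a,b,c}  C: {$,a,b,c}

FOLLOW(S) = ["$", "a", "b", "c"]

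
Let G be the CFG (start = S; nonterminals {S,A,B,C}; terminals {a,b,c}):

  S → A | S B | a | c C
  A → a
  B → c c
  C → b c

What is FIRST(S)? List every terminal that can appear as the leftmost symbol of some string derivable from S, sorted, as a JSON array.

Compute FIRST by fixpoint:
round 1:
  A via A→a: +{a}
  B via B→c c: +{c}
  C via C→b c: +{b}
  S via S→A: +{a}
  S via S→c C: +{c}
  FIRST[S]={a,c}  FIRST[A]={a}  FIRST[B]={c}  FIRST[C]={b}
round 2: — fixpoint
  FIRST[S]={a,c}  FIRST[A]={a}  FIRST[B]={c}  FIRST[C]={b}

FIRST(S) = ["a", "c"]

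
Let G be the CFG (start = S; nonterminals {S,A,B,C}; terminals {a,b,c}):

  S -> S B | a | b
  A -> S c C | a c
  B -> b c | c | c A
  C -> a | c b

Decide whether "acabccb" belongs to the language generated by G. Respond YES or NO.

CNF form of G:
  S -> S B | a | b
  A -> S X3 | T1 T0
  B -> T0 A | T2 T0 | c
  C -> T0 T2 | a
  T0 -> c
  T1 -> a
  T2 -> b
  X3 -> T0 C

CYK table (by increasing span):
  cell(0,0) a: {C,S,T1}  orig:{C,S}
  cell(1,1) c: {B,T0}  orig:{B}
  cell(2,2) a: {C,S,T1}  orig:{C,S}
  cell(3,3) b: {S,T2}  orig:{S}
  cell(4,4) c: {B,T0}  orig:{B}
  cell(5,5) c: {B,T0}  orig:{B}
  cell(6,6) b: {S,T2}  orig:{S}
  cell(0,1) ac: {A,S}
  cell(1,2) ca: {X3}  orig:{}
  cell(2,3) ab: ∅
  cell(3,4) bc: {B,S}
  cell(4,5) cc: ∅
  cell(5,6) cb: {C}
  cell(0,2) aca: {A}
  cell(1,3) cab: ∅
  cell(2,4) abc: {S}
  cell(3,5) bcc: {S}
  cell(4,6) ccb: {X3}  orig:{}
  cell(0,3) acab: ∅
  cell(1,4) cabc: ∅
  cell(2,5) abcc: {S}
  cell(3,6) bccb: {A}
  cell(0,4) acabc: ∅
  cell(1,5) cabcc: ∅
  cell(2,6) abccb: ∅
  cell(0,5) acabcc: ∅
  cell(1,6) cabccb: ∅
  cell(0,6) acabccb: ∅

S ∉ T[0,6] ⇒ NO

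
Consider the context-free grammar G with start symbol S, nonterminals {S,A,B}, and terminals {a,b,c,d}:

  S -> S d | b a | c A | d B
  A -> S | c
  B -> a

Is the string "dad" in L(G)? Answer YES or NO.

Convert to CNF:
  S -> S T0 | T0 B | T1 T2 | T3 A
  A -> S T0 | T0 B | T1 T2 | T3 A | c
  B -> a
  T0 -> d
  T1 -> b
  T2 -> a
  T3 -> c

CYK fill:
  cell(0,0) d: {T0}  orig:{}
  cell(1,1) a: {B,T2}  orig:{B}
  cell(2,2) d: {T0}  orig:{}
  cell(0,1) da: {A,S}
  cell(1,2) ad: ∅
  cell(0,2) dad: {A,S}

S ∈ T[0,2] ⇒ YES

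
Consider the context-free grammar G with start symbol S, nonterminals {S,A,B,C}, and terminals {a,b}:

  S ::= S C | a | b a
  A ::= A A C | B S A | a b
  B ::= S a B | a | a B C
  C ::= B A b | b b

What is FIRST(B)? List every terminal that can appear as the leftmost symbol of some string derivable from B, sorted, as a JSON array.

Compute FIRST by fixpoint:
iter 1:
  A via A→a b: +{a}
  B via B→a: +{a}
  C via C→B A b: +{a}
  C via C→b b: +{b}
  S via S→a: +{a}
  S via S→b a: +{b}
  FIRST(S)={a,b}  FIRST(A)={a}  FIRST(B)={a}  FIRST(C)={a,b}
iter 2:
  B via B→S a B: +{b}
  FIRST(S)={a,b}  FIRST(A)={a}  FIRST(B)={a,b}  FIRST(C)={a,b}
iter 3:
  A via A→B S A: +{b}
  FIRST(S)={a,b}  FIRST(A)={a,b}  FIRST(B)={a,b}  FIRST(C)={a,b}
iter 4: — fixpoint
  FIRST(S)={a,b}  FIRST(A)={a,b}  FIRST(B)={a,b}  FIRST(C)={a,b}

FIRST(B) = ["a", "b"]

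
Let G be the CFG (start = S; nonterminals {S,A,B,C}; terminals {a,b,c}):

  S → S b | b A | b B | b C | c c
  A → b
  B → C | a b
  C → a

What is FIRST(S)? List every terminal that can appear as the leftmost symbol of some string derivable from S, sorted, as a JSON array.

Compute FIRST by fixpoint:
round 1:
  A via A→b: +{b}
  B via B→a b: +{a}
  C via C→a: +{a}
  S via S→b A: +{b}
  S via S→c c: +{c}
  S: {b,c}  A: {b}  B: {a}  C: {a}
round 2: (no change)
  S: {b,c}  A: {b}  B: {a}  C: {a}

FIRST(S) = ["b", "c"]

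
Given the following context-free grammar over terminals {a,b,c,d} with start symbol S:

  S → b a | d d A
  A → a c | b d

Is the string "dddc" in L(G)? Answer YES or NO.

CNF form of G:
  S -> T2 T0 | T3 X4
  A -> T0 T1 | T2 T3
  T0 -> a
  T1 -> c
  T2 -> b
  T3 -> d
  X4 -> T3 A

Fill CYK table bottom-up:
  cell(0,0) d: {T3}  orig:{}
  cell(1,1) d: {T3}  orig:{}
  cell(2,2) d: {T3}  orig:{}
  cell(3,3) c: {T1}  orig:{}
  cell(0,1) dd: ∅
  cell(1,2) dd: ∅
  cell(2,3) dc: ∅
  cell(0,2) ddd: ∅
  cell(1,3) ddc: ∅
  cell(0,3) dddc: ∅

S ∉ T[0,3] ⇒ NO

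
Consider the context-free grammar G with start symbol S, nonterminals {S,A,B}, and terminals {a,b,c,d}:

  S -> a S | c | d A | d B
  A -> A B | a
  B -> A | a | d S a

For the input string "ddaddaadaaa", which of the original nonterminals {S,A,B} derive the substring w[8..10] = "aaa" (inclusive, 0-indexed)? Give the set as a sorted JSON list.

Convert to CNF:
  S -> T0 A | T0 B | T1 S | c
  A -> A B | a
  B -> A B | T0 X2 | a
  T0 -> d
  T1 -> a
  X2 -> S T1

CYK table (by increasing span) (cells [i..j] with 8 ≤ i ≤ j ≤ 10 only):
  cell(8,8) a: {A,B,T1}  orig:{A,B}
  cell(9,9) a: {A,B,T1}  orig:{A,B}
  cell(10,10) a: {A,B,T1}  orig:{A,B}
  cell(8,9) aa: {A,B}
  cell(9,10) aa: {A,B}
  cell(8,10) aaa: {A,B}

Original NTs in T[8,10] deriving "aaa": ["A", "B"]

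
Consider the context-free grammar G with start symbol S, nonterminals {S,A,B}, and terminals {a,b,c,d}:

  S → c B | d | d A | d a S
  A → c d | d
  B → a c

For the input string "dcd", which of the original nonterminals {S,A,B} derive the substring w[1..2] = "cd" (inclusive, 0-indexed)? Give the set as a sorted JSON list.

Convert to CNF:
  S -> T0 B | T1 A | T1 X3 | d
  A -> T0 T1 | d
  B -> T2 T0
  T0 -> c
  T1 -> d
  T2 -> a
  X3 -> T2 S

CYK fill, restricted to cells inside w[1..2]:
  T[1,1] 'c' = {T0}  orig:{}
  T[2,2] 'd' = {A,S,T1}  orig:{A,S}
  T[1,2] 'cd' = {A}

Original NTs in T[1,2] deriving "cd": ["A"]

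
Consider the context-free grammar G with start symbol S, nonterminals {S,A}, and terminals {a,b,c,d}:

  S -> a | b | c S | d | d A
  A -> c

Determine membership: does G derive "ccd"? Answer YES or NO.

Convert to CNF:
  S -> T0 S | T1 A | a | b | d
  A -> c
  T0 -> c
  T1 -> d

CYK table (by increasing span):
  [0..0]={A,T0}  "c"  orig:{A}
  [1..1]={A,T0}  "c"  orig:{A}
  [2..2]={S,T1}  "d"  orig:{S}
  [0..1]=∅  "cc"
  [1..2]={S}  "cd"
  [0..2]={S}  "ccd"

S ∈ T[0,2] ⇒ YES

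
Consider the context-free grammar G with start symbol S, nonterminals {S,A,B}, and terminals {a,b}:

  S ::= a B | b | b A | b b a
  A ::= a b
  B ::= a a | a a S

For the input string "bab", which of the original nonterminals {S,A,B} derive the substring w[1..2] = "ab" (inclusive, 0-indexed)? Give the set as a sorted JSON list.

CNF form of G:
  S -> T0 B | T1 A | T1 X3 | b
  A -> T0 T1
  B -> T0 T0 | T0 X2
  T0 -> a
  T1 -> b
  X2 -> T0 S
  X3 -> T1 T0

Fill CYK table bottom-up, restricted to cells inside w[1..2]:
  cell(1,1) a: {T0}  orig:{}
  cell(2,2) b: {S,T1}  orig:{S}
  cell(1,2) ab: {A,X2}  orig:{A}

Original NTs in T[1,2] deriving "ab": ["A"]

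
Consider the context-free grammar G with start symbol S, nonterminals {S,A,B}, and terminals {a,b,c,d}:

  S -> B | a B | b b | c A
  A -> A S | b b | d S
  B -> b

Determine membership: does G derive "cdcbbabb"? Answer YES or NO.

CNF form of G:
  S -> T0 T0 | T2 B | T3 A | b
  A -> A S | T0 T0 | T1 S
  B -> b
  T0 -> b
  T1 -> d
  T2 -> a
  T3 -> c

CYK table (by increasing span):
  [0..0]={T3}  "c"  orig:{}
  [1..1]={T1}  "d"  orig:{}
  [2..2]={T3}  "c"  orig:{}
  [3..3]={B,S,T0}  "b"  orig:{B,S}
  [4..4]={B,S,T0}  "b"  orig:{B,S}
  [5..5]={T2}  "a"  orig:{}
  [6..6]={B,S,T0}  "b"  orig:{B,S}
  [7..7]={B,S,T0}  "b"  orig:{B,S}
  [0..1]=∅  "cd"
  [1..2]=∅  "dc"
  [2..3]=∅  "cb"
  [3..4]={A,S}  "bb"
  [4..5]=∅  "ba"
  [5..6]={S}  "ab"
  [6..7]={A,S}  "bb"
  [0..2]=∅  "cdc"
  [1..3]=∅  "dcb"
  [2..4]={S}  "cbb"
  [3..5]=∅  "bba"
  [4..6]=∅  "bab"
  [5..7]=∅  "abb"
  [0..3]=∅  "cdcb"
  [1..4]={A}  "dcbb"
  [2..5]=∅  "cbba"
  [3..6]={A}  "bbab"
  [4..7]=∅  "babb"
  [0..4]={S}  "cdcbb"
  [1..5]=∅  "dcbba"
  [2..6]={S}  "cbbab"
  [3..7]={A}  "bbabb"
  [0..5]=∅  "cdcbba"
  [1..6]={A}  "dcbbab"
  [2..7]={S}  "cbbabb"
  [0..6]={S}  "cdcbbab"
  [1..7]={A}  "dcbbabb"
  [0..7]={S}  "cdcbbabb"

S ∈ T[0,7] ⇒ YES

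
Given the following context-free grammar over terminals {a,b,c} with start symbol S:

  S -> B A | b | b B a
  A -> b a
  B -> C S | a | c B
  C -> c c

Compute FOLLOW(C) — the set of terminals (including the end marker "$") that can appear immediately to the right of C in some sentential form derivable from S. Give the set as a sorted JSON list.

FIRST sets, iterate to fixpoint:
iter 1:
  A via A→b a: +{b}
  B via B→a: +{a}
  B via B→c B: +{c}
  C via C→c c: +{c}
  S via S→B A: +{a,c}
  S via S→b: +{b}
  FIRST(S)={a,b,c}  FIRST(A)={b}  FIRST(B)={a,c}  FIRST(C)={c}
iter 2: (no change)
  FIRST(S)={a,b,c}  FIRST(A)={b}  FIRST(B)={a,c}  FIRST(C)={c}

FOLLOW sets:
seed FOLLOW(S) with $
round 1:
  B→C S: FOLLOW(C) ⊇ FIRST(S) = {a,b,c}; new: +{a,b,c}
  S→B A: FOLLOW(B) ⊇ FIRST(A) = {b}; new: +{b}
  S→B A: FOLLOW(A) ⊇ FOLLOW(S) ⊇ {$}; new: +{$}
  S→b B a: FOLLOW(B) ⊇ FIRST(a) = {a}; new: +{a}
  FOLLOW[S]={$}  FOLLOW[A]={$}  FOLLOW[B]={a,b}  FOLLOW[C]={a,b,c}
round 2:
  B→C S: FOLLOW(S) ⊇ FOLLOW(B) ⊇ {a,b}; new: +{a,b}
  S→B A: FOLLOW(A) ⊇ FOLLOW(S) ⊇ {$,a,b}; new: +{a,b}
  FOLLOW[S]={$,a,b}  FOLLOW[A]={$,a,b}  FOLLOW[B]={a,b}  FOLLOW[C]={a,b,c}
round 3: done
  FOLLOW[S]={$,a,b}  FOLLOW[A]={$,a,b}  FOLLOW[B]={a,b}  FOLLOW[C]={a,b,c}

FOLLOW(C) = ["a", "b", "c"]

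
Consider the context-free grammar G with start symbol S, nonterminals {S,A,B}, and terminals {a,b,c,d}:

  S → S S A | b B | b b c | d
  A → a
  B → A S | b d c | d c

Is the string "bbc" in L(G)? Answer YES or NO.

Convert to CNF:
  S -> S X4 | T0 B | T0 X5 | d
  A -> a
  B -> A S | T0 X3 | T1 T2
  T0 -> b
  T1 -> d
  T2 -> c
  X3 -> T1 T2
  X4 -> S A
  X5 -> T0 T2

Fill CYK table bottom-up:
  T[0,0] 'b' = {T0}  orig:{}
  T[1,1] 'b' = {T0}  orig:{}
  T[2,2] 'c' = {T2}  orig:{}
  T[0,1] 'bb' = ∅
  T[1,2] 'bc' = {X5}  orig:{}
  T[0,2] 'bbc' = {S}

S ∈ T[0,2] ⇒ YES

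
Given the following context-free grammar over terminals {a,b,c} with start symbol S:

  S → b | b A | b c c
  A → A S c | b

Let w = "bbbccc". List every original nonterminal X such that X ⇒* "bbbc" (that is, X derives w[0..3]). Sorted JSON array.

CNF form of G:
  S -> T1 A | T1 X3 | b
  A -> A X2 | b
  T0 -> c
  T1 -> b
  X2 -> S T0
  X3 -> T0 T0

CYK table (by increasing span) — only the sub-triangle for w[0..3]:
  T[0,0] 'b' = {A,S,T1}  orig:{A,S}
  T[1,1] 'b' = {A,S,T1}  orig:{A,S}
  T[2,2] 'b' = {A,S,T1}  orig:{A,S}
  T[3,3] 'c' = {T0}  orig:{}
  T[0,1] 'bb' = {S}
  T[1,2] 'bb' = {S}
  T[2,3] 'bc' = {X2}  orig:{}
  T[0,2] 'bbb' = ∅
  T[1,3] 'bbc' = {A,X2}  orig:{A}
  T[0,3] 'bbbc' = {A,S}

Original NTs in T[0,3] deriving "bbbc": ["A", "S"]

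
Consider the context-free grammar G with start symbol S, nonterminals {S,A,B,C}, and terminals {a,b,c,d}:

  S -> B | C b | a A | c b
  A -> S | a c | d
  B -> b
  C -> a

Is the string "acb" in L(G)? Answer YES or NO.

CNF form of G:
  S -> C T0 | T1 A | T2 T0 | b
  A -> C T0 | T1 A | T1 T2 | T2 T0 | b | d
  B -> b
  C -> a
  T0 -> b
  T1 -> a
  T2 -> c

Fill CYK table bottom-up:
  T[0,0] 'a' = {C,T1}  orig:{C}
  T[1,1] 'c' = {T2}  orig:{}
  T[2,2] 'b' = {A,B,S,T0}  orig:{A,B,S}
  T[0,1] 'ac' = {A}
  T[1,2] 'cb' = {A,S}
  T[0,2] 'acb' = {A,S}

S ∈ T[0,2] ⇒ YES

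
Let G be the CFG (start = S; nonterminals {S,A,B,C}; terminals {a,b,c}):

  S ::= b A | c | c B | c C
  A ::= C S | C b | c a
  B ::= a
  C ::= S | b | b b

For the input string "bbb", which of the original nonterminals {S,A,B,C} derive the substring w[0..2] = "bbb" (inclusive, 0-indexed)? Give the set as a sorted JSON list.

Convert to CNF:
  S -> T0 A | T1 B | T1 C | c
  A -> C S | C T0 | T1 T2
  B -> a
  C -> T0 A | T0 T0 | T1 B | T1 C | b | c
  T0 -> b
  T1 -> c
  T2 -> a

CYK table (by increasing span) (cells [i..j] with 0 ≤ i ≤ j ≤ 2 only):
  [0..0]={C,T0}  "b"  orig:{C}
  [1..1]={C,T0}  "b"  orig:{C}
  [2..2]={C,T0}  "b"  orig:{C}
  [0..1]={A,C}  "bb"
  [1..2]={A,C}  "bb"
  [0..2]={A,C,S}  "bbb"

Original NTs in T[0,2] deriving "bbb": ["A", "C", "S"]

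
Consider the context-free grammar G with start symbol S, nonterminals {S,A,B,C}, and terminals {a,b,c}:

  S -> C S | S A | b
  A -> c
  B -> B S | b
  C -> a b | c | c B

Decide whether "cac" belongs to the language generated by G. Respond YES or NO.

CNF form of G:
  S -> C S | S A | b
  A -> c
  B -> B S | b
  C -> T0 T1 | T2 B | c
  T0 -> a
  T1 -> b
  T2 -> c

CYK fill:
  T[0,0] 'c' = {A,C,T2}  orig:{A,C}
  T[1,1] 'a' = {T0}  orig:{}
  T[2,2] 'c' = {A,C,T2}  orig:{A,C}
  T[0,1] 'ca' = ∅
  T[1,2] 'ac' = ∅
  T[0,2] 'cac' = ∅

S ∉ T[0,2] ⇒ NO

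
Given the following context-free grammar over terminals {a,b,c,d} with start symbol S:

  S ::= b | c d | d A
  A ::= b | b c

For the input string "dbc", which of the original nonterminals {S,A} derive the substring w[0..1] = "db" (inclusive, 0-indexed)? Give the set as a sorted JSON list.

CNF form of G:
  S -> T1 T2 | T2 A | b
  A -> T0 T1 | b
  T0 -> b
  T1 -> c
  T2 -> d

CYK table (by increasing span) — only the sub-triangle for w[0..1]:
  cell(0,0) d: {T2}  orig:{}
  cell(1,1) b: {A,S,T0}  orig:{A,S}
  cell(0,1) db: {S}

Original NTs in T[0,1] deriving "db": ["S"]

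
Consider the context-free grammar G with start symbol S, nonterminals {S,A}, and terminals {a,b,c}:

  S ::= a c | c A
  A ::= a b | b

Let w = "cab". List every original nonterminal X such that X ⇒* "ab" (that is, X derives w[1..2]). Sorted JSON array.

Convert to CNF:
  S -> T0 T2 | T2 A
  A -> T0 T1 | b
  T0 -> a
  T1 -> b
  T2 -> c

CYK table (by increasing span), restricted to cells inside w[1..2]:
  cell(1,1) a: {T0}  orig:{}
  cell(2,2) b: {A,T1}  orig:{A}
  cell(1,2) ab: {A}

Original NTs in T[1,2] deriving "ab": ["A"]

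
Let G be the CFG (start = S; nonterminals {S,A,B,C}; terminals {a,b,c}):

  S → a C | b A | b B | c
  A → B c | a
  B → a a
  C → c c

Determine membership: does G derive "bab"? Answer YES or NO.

CNF form of G:
  S -> T1 C | T2 A | T2 B | c
  A -> B T0 | a
  B -> T1 T1
  C -> T0 T0
  T0 -> c
  T1 -> a
  T2 -> b

CYK fill:
  [0..0]={T2}  "b"  orig:{}
  [1..1]={A,T1}  "a"  orig:{A}
  [2..2]={T2}  "b"  orig:{}
  [0..1]={S}  "ba"
  [1..2]=∅  "ab"
  [0..2]=∅  "bab"

S ∉ T[0,2] ⇒ NO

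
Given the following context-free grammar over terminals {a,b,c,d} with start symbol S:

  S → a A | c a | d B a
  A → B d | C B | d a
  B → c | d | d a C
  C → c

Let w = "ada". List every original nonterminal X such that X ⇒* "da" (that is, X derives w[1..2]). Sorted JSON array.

CNF form of G:
  S -> T0 X4 | T1 A | T2 T1
  A -> B T0 | C B | T0 T1
  B -> T0 X3 | c | d
  C -> c
  T0 -> d
  T1 -> a
  T2 -> c
  X3 -> T1 C
  X4 -> B T1

CYK table (by increasing span) (cells [i..j] with 1 ≤ i ≤ j ≤ 2 only):
  cell(1,1) d: {B,T0}  orig:{B}
  cell(2,2) a: {T1}  orig:{}
  cell(1,2) da: {A,X4}  orig:{A}

Original NTs in T[1,2] deriving "da": ["A"]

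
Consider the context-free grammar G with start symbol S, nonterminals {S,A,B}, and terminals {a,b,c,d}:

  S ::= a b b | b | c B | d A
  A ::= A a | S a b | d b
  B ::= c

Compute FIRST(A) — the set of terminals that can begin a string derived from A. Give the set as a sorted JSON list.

FIRST sets, iterate to fixpoint:
pass 1:
  A via A→d b: +{d}
  B via B→c: +{c}
  S via S→a b b: +{a}
  S via S→b: +{b}
  S via S→c B: +{c}
  S via S→d A: +{d}
  S: {a,b,c,d}  A: {d}  B: {c}
pass 2:
  A via A→S a b: +{a,b,c}
  S: {a,b,c,d}  A: {a,b,c,d}  B: {c}
pass 3: (stable)
  S: {a,b,c,d}  A: {a,b,c,d}  B: {c}

FIRST(A) = ["a", "b", "c", "d"]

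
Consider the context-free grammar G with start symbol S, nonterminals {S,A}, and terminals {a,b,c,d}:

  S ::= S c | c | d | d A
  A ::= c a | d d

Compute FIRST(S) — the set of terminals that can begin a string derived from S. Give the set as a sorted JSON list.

FIRST sets, iterate to fixpoint:
round 1:
  A via A→c a: +{c}
  A via A→d d: +{d}
  S via S→c: +{c}
  S via S→d: +{d}
  FIRST[S]={c,d}  FIRST[A]={c,d}
round 2: (no change)
  FIRST[S]={c,d}  FIRST[A]={c,d}

FIRST(S) = ["c", "d"]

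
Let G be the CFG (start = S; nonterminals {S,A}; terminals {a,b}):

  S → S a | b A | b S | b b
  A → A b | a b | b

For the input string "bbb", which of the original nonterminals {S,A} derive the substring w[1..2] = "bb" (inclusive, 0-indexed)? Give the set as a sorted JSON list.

Convert to CNF:
  S -> S T1 | T0 A | T0 S | T0 T0
  A -> A T0 | T1 T0 | b
  T0 -> b
  T1 -> a

CYK fill (cells [i..j] with 1 ≤ i ≤ j ≤ 2 only):
  T[1,1] 'b' = {A,T0}  orig:{A}
  T[2,2] 'b' = {A,T0}  orig:{A}
  T[1,2] 'bb' = {A,S}

Original NTs in T[1,2] deriving "bb": ["A", "S"]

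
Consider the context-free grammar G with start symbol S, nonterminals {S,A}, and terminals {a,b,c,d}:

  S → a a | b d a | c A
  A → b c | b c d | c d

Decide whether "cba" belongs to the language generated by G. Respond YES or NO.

CNF form of G:
  S -> T0 X5 | T1 A | T3 T3
  A -> T0 T1 | T0 X4 | T1 T2
  T0 -> b
  T1 -> c
  T2 -> d
  T3 -> a
  X4 -> T1 T2
  X5 -> T2 T3

CYK table (by increasing span):
  T[0,0] 'c' = {T1}  orig:{}
  T[1,1] 'b' = {T0}  orig:{}
  T[2,2] 'a' = {T3}  orig:{}
  T[0,1] 'cb' = ∅
  T[1,2] 'ba' = ∅
  T[0,2] 'cba' = ∅

S ∉ T[0,2] ⇒ NO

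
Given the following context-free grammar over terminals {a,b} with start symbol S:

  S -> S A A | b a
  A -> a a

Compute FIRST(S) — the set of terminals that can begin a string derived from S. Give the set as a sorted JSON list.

Compute FIRST by fixpoint:
pass 1:
  A via A→a a: +{a}
  S via S→b a: +{b}
  FIRST[S]={b}  FIRST[A]={a}
pass 2: (stable)
  FIRST[S]={b}  FIRST[A]={a}

FIRST(S) = ["b"]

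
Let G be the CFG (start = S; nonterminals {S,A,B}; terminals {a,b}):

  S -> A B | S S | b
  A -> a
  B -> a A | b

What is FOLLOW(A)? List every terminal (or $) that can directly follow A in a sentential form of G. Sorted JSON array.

FIRST iteration:
[1]
  A via A→a: +{a}
  B via B→a A: +{a}
  B via B→b: +{b}
  S via S→A B: +{a}
  S via S→b: +{b}
  FIRST(S)={a,b}  FIRST(A)={a}  FIRST(B)={a,b}
[2] done
  FIRST(S)={a,b}  FIRST(A)={a}  FIRST(B)={a,b}

Compute FOLLOW by fixpoint:
FOLLOW(S) := {$}
pass 1:
  S→A B: FOLLOW(A) ⊇ FIRST(B) = {a,b}; new: +{a,b}
  S→A B: FOLLOW(B) ⊇ FOLLOW(S) ⊇ {$}; new: +{$}
  S→S S: FOLLOW(S) ⊇ FIRST(S) = {a,b}; new: +{a,b}
  FOLLOW(S)={$,a,b}  FOLLOW(A)={a,b}  FOLLOW(B)={$}
pass 2:
  B→a A: FOLLOW(A) ⊇ FOLLOW(B) ⊇ {$}; new: +{$}
  S→A B: FOLLOW(B) ⊇ FOLLOW(S) ⊇ {$,a,b}; new: +{a,b}
  FOLLOW(S)={$,a,b}  FOLLOW(A)={$,a,b}  FOLLOW(B)={$,a,b}
pass 3: — fixpoint
  FOLLOW(S)={$,a,b}  FOLLOW(A)={$,a,b}  FOLLOW(B)={$,a,b}

FOLLOW(A) = ["$", "a", "b"]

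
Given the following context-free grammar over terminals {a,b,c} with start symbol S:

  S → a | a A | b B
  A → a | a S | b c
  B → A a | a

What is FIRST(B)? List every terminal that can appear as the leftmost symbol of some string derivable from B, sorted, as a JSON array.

FIRST iteration:
pass 1:
  A via A→a: +{a}
  A via A→b c: +{b}
  B via B→A a: +{a,b}
  S via S→a: +{a}
  S via S→b B: +{b}
  FIRST[S]={a,b}  FIRST[A]={a,b}  FIRST[B]={a,b}
pass 2: (no change)
  FIRST[S]={a,b}  FIRST[A]={a,b}  FIRST[B]={a,b}

FIRST(B) = ["a", "b"]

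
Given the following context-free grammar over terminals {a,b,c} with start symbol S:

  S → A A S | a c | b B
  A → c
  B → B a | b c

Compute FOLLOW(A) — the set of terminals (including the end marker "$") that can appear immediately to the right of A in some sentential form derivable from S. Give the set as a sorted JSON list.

FIRST sets, iterate to fixpoint:
round 1:
  A via A→c: +{c}
  B via B→b c: +{b}
  S via S→A A S: +{c}
  S via S→a c: +{a}
  S via S→b B: +{b}
  FIRST(S)={a,b,c}  FIRST(A)={c}  FIRST(B)={b}
round 2: done
  FIRST(S)={a,b,c}  FIRST(A)={c}  FIRST(B)={b}

FOLLOW sets:
initialize: $ ∈ FOLLOW(S)
round 1:
  B→B a: FOLLOW(B) ⊇ FIRST(a) = {a}; new: +{a}
  S→A A S: FOLLOW(A) ⊇ FIRST(A) = {c}; new: +{c}
  S→A A S: FOLLOW(A) ⊇ FIRST(S) = {a,b,c}; new: +{a,b}
  S→b B: FOLLOW(B) ⊇ FOLLOW(S) ⊇ {$}; new: +{$}
  FOLLOW[S]={$}  FOLLOW[A]={a,b,c}  FOLLOW[B]={$,a}
round 2: (no change)
  FOLLOW[S]={$}  FOLLOW[A]={a,b,c}  FOLLOW[B]={$,a}

FOLLOW(A) = ["a", "b", "c"]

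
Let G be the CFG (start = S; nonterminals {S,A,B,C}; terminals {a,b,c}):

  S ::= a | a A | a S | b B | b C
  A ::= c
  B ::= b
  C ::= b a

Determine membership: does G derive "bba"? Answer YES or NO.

Convert to CNF:
  S -> T0 B | T0 C | T1 A | T1 S | a
  A -> c
  B -> b
  C -> T0 T1
  T0 -> b
  T1 -> a

Fill CYK table bottom-up:
  [0..0]={B,T0}  "b"  orig:{B}
  [1..1]={B,T0}  "b"  orig:{B}
  [2..2]={S,T1}  "a"  orig:{S}
  [0..1]={S}  "bb"
  [1..2]={C}  "ba"
  [0..2]={S}  "bba"

S ∈ T[0,2] ⇒ YES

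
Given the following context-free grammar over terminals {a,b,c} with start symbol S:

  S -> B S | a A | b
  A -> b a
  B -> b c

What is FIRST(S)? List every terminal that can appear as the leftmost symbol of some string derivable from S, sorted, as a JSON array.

FIRST iteration:
[1]
  A via A→b a: +{b}
  B via B→b c: +{b}
  S via S→B S: +{b}
  S via S→a A: +{a}
  S: {a,b}  A: {b}  B: {b}
[2] (no change)
  S: {a,b}  A: {b}  B: {b}

FIRST(S) = ["a", "b"]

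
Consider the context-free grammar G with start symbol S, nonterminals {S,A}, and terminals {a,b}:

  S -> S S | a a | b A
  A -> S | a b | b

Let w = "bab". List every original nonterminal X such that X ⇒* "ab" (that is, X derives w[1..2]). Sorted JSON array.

CNF form of G:
  S -> S S | T0 T0 | T1 A
  A -> S S | T0 T0 | T0 T1 | T1 A | b
  T0 -> a
  T1 -> b

CYK table (by increasing span) — only the sub-triangle for w[1..2]:
  T[1,1] 'a' = {T0}  orig:{}
  T[2,2] 'b' = {A,T1}  orig:{A}
  T[1,2] 'ab' = {A}

Original NTs in T[1,2] deriving "ab": ["A"]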